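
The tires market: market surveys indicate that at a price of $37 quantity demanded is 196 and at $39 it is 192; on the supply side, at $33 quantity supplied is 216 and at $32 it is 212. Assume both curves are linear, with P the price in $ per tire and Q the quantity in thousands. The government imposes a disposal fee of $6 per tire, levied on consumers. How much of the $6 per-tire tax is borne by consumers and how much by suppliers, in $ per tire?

Demand slope: (192 − 196)/(39 − 37) = -2, so Qd = 270 − 2P.
Supply slope: (212 − 216)/(32 − 33) = 4, so Qs = 4P + 84.
Without the tax, 270 − 2P = 4P + 84 gives 6P = 186, so P* = $31 and Q* = 208.
With the tax collected from consumers, demand (in seller-price terms) shifts: Qd = 270 − 2(P + 6).
New equilibrium: consumers pay $35, suppliers receive $29, Q = 200. (Wedge: Pb − Ps = 6.)
Burden on consumers: $4; on suppliers: $2. (They sum to $6.)
The less price-elastic side of the market bears the larger share of a per-unit tax.

Consumers bear $4 per tire; suppliers bear $2 per tire.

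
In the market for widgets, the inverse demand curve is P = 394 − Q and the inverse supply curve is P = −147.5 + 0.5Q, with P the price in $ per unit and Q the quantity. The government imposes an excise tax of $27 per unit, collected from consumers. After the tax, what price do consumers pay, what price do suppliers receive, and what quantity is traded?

Rewrite in direct form: Qd = 394 − P and Qs = 2P + 295.
Before the tax: set 394 − P = 2P + 295 → P* = $33, Q* = 361.
With the tax collected from consumers, demand (in seller-price terms) shifts: Qd = 394 − (P + 27).
Solving gives Q = 343 with consumers paying $51 and suppliers receiving $24 (the $27 wedge).
The less price-elastic side of the market bears the larger share of a per-unit tax.

Consumers pay $51; suppliers receive $24; quantity = 343.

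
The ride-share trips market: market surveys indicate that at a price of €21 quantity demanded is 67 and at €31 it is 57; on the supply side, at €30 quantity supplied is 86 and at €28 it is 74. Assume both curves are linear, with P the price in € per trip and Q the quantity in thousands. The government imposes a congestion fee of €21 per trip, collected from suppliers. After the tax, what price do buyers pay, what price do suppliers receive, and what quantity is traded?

Demand slope: (57 − 67)/(31 − 21) = -1, so Qd = 88 − P.
Supply slope: (74 − 86)/(28 − 30) = 6, so Qs = 6P − 94.
Before the tax: set 88 − P = 6P − 94 → P* = €26, Q* = 62.
With the tax collected from suppliers, supply shifts: Qs = 6(P − 21) − 94.
Solving gives Q = 44 with buyers paying €44 and suppliers receiving €23 (the €21 wedge).

Buyers pay €44; suppliers receive €23; quantity = 44.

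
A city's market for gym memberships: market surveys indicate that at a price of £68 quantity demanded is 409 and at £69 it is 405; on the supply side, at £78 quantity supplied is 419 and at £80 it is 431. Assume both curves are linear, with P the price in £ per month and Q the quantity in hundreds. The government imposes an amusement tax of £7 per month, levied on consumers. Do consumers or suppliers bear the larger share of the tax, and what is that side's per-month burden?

Consumers bear the larger share: £4.2 per month.

Demand slope: (405 − 409)/(69 − 68) = -4, so Qd = 681 − 4P.
Supply slope: (431 − 419)/(80 − 78) = 6, so Qs = 6P − 49.
Without the tax, 681 − 4P = 6P − 49 gives 10P = 730, so P* = £73 and Q* = 389.
With the tax collected from consumers, demand (in seller-price terms) shifts: Qd = 681 − 4(P + 7).
New equilibrium: consumers pay £77.2, suppliers receive £70.2, Q = 372.2. (Wedge: Pb − Ps = 7.)
Per-month burden: consumers £4.2, suppliers £2.8.
Consumers take the larger share because demand is less price-elastic here (demand slope 4 vs supply slope 6).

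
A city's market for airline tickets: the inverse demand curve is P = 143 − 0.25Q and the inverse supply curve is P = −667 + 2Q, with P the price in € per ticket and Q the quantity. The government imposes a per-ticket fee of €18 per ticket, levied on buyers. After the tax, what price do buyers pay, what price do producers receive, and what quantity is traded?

Buyers pay €55; producers receive €37; quantity = 352.

Rewrite in direct form: Qd = 572 − 4P and Qs = 0.5P + 333.5.
Without the tax, 572 − 4P = 0.5P + 333.5 gives 4.5P = 238.5, so P* = €53 and Q* = 360.
With the tax collected from buyers, demand (in seller-price terms) shifts: Qd = 572 − 4(P + 18).
Solving gives Q = 352 with buyers paying €55 and producers receiving €37 (the €18 wedge).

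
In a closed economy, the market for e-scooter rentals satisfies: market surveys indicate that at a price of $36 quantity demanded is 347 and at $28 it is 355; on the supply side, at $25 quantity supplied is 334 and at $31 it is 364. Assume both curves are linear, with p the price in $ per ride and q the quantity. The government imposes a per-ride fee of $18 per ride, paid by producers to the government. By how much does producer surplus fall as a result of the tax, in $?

Producer surplus falls by $1039.5.

Demand slope: (355 − 347)/(28 − 36) = -1, so qd = 383 − p.
Supply slope: (364 − 334)/(31 − 25) = 5, so qs = 5p + 209.
Before the tax: set 383 − p = 5p + 209 → p* = $29, q* = 354.
With the tax collected from producers, supply shifts: qs = 5(p − 18) + 209.
Solving gives q = 339 with buyers paying $44 and producers receiving $26 (the $18 wedge).
ΔPS is the trapezoid between Q = 339 and Q = 354 of height $3: ½ · (354 + 339) · 3 = $1039.5.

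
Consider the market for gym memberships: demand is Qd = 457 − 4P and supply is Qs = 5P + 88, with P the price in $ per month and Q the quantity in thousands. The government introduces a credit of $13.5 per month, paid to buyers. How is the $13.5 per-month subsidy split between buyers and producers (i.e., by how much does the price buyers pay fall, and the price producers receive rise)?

Buyers gain $7.5 per month; producers gain $6 per month.

Before the subsidy: set 457 − 4P = 5P + 88 → P* = $41, Q* = 293.
With a per-unit subsidy paid to buyers, each effectively pays P − 13.5, so demand becomes Qd = 457 − 4(P − 13.5).
New equilibrium: buyers pay $33.5, producers receive $47, Q = 323. (Wedge: Pb − Ps = −13.5.)
Gain to buyers: $7.5; to producers: $6. (They sum to $13.5.)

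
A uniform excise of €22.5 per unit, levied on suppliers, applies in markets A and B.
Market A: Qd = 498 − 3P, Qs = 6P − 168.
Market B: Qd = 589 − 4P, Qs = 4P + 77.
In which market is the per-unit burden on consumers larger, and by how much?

Market A: pre-tax P* = €74, Q* = 276; post-tax Q = 231; per-unit burden on consumers = €15.
Market B: pre-tax P* = €64, Q* = 333; post-tax Q = 288; per-unit burden on consumers = €11.25.
Difference: €15 vs €11.25 → market A is larger by €3.75.

Market A, by €3.75.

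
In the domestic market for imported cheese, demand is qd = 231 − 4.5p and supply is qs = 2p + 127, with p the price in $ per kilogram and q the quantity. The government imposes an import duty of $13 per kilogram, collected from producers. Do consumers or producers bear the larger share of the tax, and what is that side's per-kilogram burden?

Before the tax: set 231 − 4.5p = 2p + 127 → p* = $16, q* = 159.
With the tax collected from producers, supply shifts: qs = 2(p − 13) + 127.
New equilibrium: consumers pay $20, producers receive $7, q = 141. (Wedge: pb − ps = 13.)
Per-kilogram burden: consumers $4, producers $9.
Producers take the larger share because supply is less price-elastic here (demand slope 4.5 vs supply slope 2).

Producers bear the larger share: $9 per kilogram.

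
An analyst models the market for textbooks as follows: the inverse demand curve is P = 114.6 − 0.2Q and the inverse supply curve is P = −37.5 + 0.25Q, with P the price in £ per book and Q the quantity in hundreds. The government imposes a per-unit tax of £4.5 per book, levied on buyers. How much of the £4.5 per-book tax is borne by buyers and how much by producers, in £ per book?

Inverting to Q(P) form: Qd = 573 − 5P; Qs = 4P + 150.
Before the tax: set 573 − 5P = 4P + 150 → P* = £47, Q* = 338.
With the tax collected from buyers, demand (in seller-price terms) shifts: Qd = 573 − 5(P + 4.5).
New equilibrium: buyers pay £49, producers receive £44.5, Q = 328. (Wedge: Pb − Ps = 4.5.)
Burden on buyers: £2; on producers: £2.5. (They sum to £4.5.)
The less price-elastic side of the market bears the larger share of a per-unit tax.

Buyers bear £2 per book; producers bear £2.5 per book.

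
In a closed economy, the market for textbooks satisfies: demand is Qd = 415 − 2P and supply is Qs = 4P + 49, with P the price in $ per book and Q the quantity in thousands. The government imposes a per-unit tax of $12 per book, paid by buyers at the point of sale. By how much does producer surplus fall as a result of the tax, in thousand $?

Before the tax: set 415 − 2P = 4P + 49 → P* = $61, Q* = 293.
With the tax collected from buyers, demand (in seller-price terms) shifts: Qd = 415 − 2(P + 12).
Solving gives Q = 277 with buyers paying $69 and producers receiving $57 (the $12 wedge).
ΔPS is the trapezoid between Q = 277 and Q = 293 of height $4: ½ · (293 + 277) · 4 = $1140.

Producer surplus falls by $1140 thousand.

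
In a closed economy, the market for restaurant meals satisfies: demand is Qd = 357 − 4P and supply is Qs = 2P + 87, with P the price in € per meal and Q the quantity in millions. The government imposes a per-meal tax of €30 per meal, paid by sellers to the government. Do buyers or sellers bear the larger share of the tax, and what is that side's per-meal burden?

Before the tax: set 357 − 4P = 2P + 87 → P* = €45, Q* = 177.
With the tax collected from sellers, supply shifts: Qs = 2(P − 30) + 87.
Solving gives Q = 137 with buyers paying €55 and sellers receiving €25 (the €30 wedge).
Per-meal burden: buyers €10, sellers €20.
Sellers take the larger share because supply is less price-elastic here (demand slope 4 vs supply slope 2).
The less price-elastic side of the market bears the larger share of a per-unit tax.

Sellers bear the larger share: €20 per meal.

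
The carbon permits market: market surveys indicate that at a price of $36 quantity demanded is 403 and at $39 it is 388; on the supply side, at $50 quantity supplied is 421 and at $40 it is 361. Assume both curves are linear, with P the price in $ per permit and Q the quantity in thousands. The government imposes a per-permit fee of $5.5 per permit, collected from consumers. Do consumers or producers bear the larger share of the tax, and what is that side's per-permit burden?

Consumers bear the larger share: $3 per permit.

Demand slope: (388 − 403)/(39 − 36) = -5, so Qd = 583 − 5P.
Supply slope: (361 − 421)/(40 − 50) = 6, so Qs = 6P + 121.
Before the tax: set 583 − 5P = 6P + 121 → P* = $42, Q* = 373.
With the tax collected from consumers, demand (in seller-price terms) shifts: Qd = 583 − 5(P + 5.5).
Solving gives Q = 358 with consumers paying $45 and producers receiving $39.5 (the $5.5 wedge).
Per-permit burden: consumers $3, producers $2.5.
Consumers take the larger share because demand is less price-elastic here (demand slope 5 vs supply slope 6).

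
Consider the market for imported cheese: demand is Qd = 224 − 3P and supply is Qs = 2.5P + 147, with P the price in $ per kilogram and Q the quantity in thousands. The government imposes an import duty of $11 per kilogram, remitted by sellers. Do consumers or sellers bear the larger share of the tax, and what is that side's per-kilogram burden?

Sellers bear the larger share: $6 per kilogram.

Without the tax, 224 − 3P = 2.5P + 147 gives 5.5P = 77, so P* = $14 and Q* = 182.
With the tax collected from sellers, supply shifts: Qs = 2.5(P − 11) + 147.
New equilibrium: consumers pay $19, sellers receive $8, Q = 167. (Wedge: Pb − Ps = 11.)
Per-kilogram burden: consumers $5, sellers $6.
Sellers take the larger share because supply is less price-elastic here (demand slope 3 vs supply slope 2.5).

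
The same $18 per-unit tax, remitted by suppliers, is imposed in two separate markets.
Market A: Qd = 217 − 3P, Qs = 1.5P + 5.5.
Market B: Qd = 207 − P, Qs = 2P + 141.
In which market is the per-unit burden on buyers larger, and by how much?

Market A: pre-tax P* = $47, Q* = 76; post-tax Q = 58; per-unit burden on buyers = $6.
Market B: pre-tax P* = $22, Q* = 185; post-tax Q = 173; per-unit burden on buyers = $12.
Difference: $6 vs $12 → market B is larger by $6.

Market B, by $6.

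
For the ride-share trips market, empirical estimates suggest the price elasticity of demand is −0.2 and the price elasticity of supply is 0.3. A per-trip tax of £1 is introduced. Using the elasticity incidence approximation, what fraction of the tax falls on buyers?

Incidence ratio: buyers' share ≈ εs / (εs + |εd|) = 0.3 / (0.3 + 0.2) = 0.6.
Supply is the more elastic side, so buyers bear the larger share.

Buyers' share ≈ 0.6.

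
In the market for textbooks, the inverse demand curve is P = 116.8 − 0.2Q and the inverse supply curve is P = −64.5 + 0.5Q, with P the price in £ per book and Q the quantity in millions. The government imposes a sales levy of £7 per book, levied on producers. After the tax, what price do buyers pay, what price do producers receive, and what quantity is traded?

Inverting to Q(P) form: Qd = 584 − 5P; Qs = 2P + 129.
Before the tax: set 584 − 5P = 2P + 129 → P* = £65, Q* = 259.
With the tax collected from producers, supply shifts: Qs = 2(P − 7) + 129.
Solving gives Q = 249 with buyers paying £67 and producers receiving £60 (the £7 wedge).

Buyers pay £67; producers receive £60; quantity = 249.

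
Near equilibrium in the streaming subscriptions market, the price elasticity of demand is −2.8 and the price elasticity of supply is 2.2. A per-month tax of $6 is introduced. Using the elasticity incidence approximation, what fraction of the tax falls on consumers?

Consumers' share ≈ 0.44.

Incidence ratio: consumers' share ≈ εs / (εs + |εd|) = 2.2 / (2.2 + 2.8) = 0.44.
Supply is the less elastic side, so consumers bear the smaller share.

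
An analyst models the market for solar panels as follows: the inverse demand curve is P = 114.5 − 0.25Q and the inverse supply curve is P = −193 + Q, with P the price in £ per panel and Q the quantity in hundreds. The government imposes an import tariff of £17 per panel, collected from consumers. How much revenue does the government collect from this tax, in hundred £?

Rewrite in direct form: Qd = 458 − 4P and Qs = P + 193.
Before the tax: set 458 − 4P = P + 193 → P* = £53, Q* = 246.
With the tax collected from consumers, demand (in seller-price terms) shifts: Qd = 458 − 4(P + 17).
Solving gives Q = 232.4 with consumers paying £56.4 and producers receiving £39.4 (the £17 wedge).
Revenue = t · Q = 17 · 232.4 = £3950.8.

Tax revenue = £3950.8 hundred.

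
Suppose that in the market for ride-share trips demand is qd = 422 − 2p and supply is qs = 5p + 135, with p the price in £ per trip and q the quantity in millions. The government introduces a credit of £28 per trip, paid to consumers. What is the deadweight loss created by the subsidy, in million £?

Deadweight loss = £560 million.

Without the subsidy, 422 − 2p = 5p + 135 gives 7p = 287, so p* = £41 and q* = 340.
With a per-unit subsidy paid to consumers, each effectively pays p − 28, so demand becomes qd = 422 − 2(p − 28).
Solving gives q = 380 with consumers paying £21 and suppliers receiving £49 (the £28 wedge).
Quantity rises by |ΔQ| = |340 − 380| = 40.
DWL = ½ · t · |ΔQ| = ½ · 28 · 40 = £560.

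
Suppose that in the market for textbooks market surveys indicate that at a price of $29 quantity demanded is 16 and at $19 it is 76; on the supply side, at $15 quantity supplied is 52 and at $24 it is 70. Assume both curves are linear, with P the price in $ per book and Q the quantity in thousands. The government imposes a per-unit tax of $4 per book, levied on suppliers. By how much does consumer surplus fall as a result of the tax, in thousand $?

Consumer surplus falls by $61 thousand.

Demand slope: (76 − 16)/(19 − 29) = -6, so Qd = 190 − 6P.
Supply slope: (70 − 52)/(24 − 15) = 2, so Qs = 2P + 22.
Without the tax, 190 − 6P = 2P + 22 gives 8P = 168, so P* = $21 and Q* = 64.
With the tax collected from suppliers, supply shifts: Qs = 2(P − 4) + 22.
Solving gives Q = 58 with buyers paying $22 and suppliers receiving $18 (the $4 wedge).
ΔCS is the trapezoid between Q = 58 and Q = 64 of height $1: ½ · (64 + 58) · 1 = $61.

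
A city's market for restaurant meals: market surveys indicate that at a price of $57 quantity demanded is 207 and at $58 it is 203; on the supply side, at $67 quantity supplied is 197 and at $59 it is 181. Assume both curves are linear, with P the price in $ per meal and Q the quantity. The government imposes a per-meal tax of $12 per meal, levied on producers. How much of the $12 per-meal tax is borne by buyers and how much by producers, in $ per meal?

Demand slope: (203 − 207)/(58 − 57) = -4, so Qd = 435 − 4P.
Supply slope: (181 − 197)/(59 − 67) = 2, so Qs = 2P + 63.
Before the tax: set 435 − 4P = 2P + 63 → P* = $62, Q* = 187.
With the tax collected from producers, supply shifts: Qs = 2(P − 12) + 63.
Solving gives Q = 171 with buyers paying $66 and producers receiving $54 (the $12 wedge).
Burden on buyers: $4; on producers: $8. (They sum to $12.)

Buyers bear $4 per meal; producers bear $8 per meal.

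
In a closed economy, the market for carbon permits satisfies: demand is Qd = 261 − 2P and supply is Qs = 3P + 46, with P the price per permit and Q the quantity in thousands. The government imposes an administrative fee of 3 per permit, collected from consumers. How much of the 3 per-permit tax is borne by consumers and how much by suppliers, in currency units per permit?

Without the tax, 261 − 2P = 3P + 46 gives 5P = 215, so P* = 43 and Q* = 175.
With the tax collected from consumers, demand (in seller-price terms) shifts: Qd = 261 − 2(P + 3).
New equilibrium: consumers pay 44.8, suppliers receive 41.8, Q = 171.4. (Wedge: Pb − Ps = 3.)
Burden on consumers: 1.8; on suppliers: 1.2. (They sum to 3.)
The less price-elastic side of the market bears the larger share of a per-unit tax.

Consumers bear 1.8 per permit; suppliers bear 1.2 per permit.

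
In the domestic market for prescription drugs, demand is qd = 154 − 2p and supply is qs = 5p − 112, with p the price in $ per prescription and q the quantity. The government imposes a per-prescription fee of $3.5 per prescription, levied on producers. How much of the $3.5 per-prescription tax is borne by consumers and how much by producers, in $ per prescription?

Consumers bear $2.5 per prescription; producers bear $1 per prescription.

Before the tax: set 154 − 2p = 5p − 112 → p* = $38, q* = 78.
With the tax collected from producers, supply shifts: qs = 5(p − 3.5) − 112.
New equilibrium: consumers pay $40.5, producers receive $37, q = 73. (Wedge: pb − ps = 3.5.)
Burden on consumers: $2.5; on producers: $1. (They sum to $3.5.)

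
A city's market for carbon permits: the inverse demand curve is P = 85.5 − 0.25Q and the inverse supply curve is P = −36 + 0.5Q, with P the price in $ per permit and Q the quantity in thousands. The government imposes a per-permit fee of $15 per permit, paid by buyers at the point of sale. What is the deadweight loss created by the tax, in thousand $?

Inverting to Q(P) form: Qd = 342 − 4P; Qs = 2P + 72.
Without the tax, 342 − 4P = 2P + 72 gives 6P = 270, so P* = $45 and Q* = 162.
With the tax collected from buyers, demand (in seller-price terms) shifts: Qd = 342 − 4(P + 15).
Solving gives Q = 142 with buyers paying $50 and suppliers receiving $35 (the $15 wedge).
Quantity falls by |ΔQ| = |162 − 142| = 20.
DWL = ½ · t · |ΔQ| = ½ · 15 · 20 = $150.

Deadweight loss = $150 thousand.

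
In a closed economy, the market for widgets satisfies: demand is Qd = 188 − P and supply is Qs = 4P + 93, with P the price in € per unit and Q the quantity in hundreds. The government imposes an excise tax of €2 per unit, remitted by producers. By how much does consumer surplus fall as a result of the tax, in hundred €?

Before the tax: set 188 − P = 4P + 93 → P* = €19, Q* = 169.
With the tax collected from producers, supply shifts: Qs = 4(P − 2) + 93.
Solving gives Q = 167.4 with consumers paying €20.6 and producers receiving €18.6 (the €2 wedge).
ΔCS is the trapezoid between Q = 167.4 and Q = 169 of height €1.6: ½ · (169 + 167.4) · 1.6 = €269.12.

Consumer surplus falls by €269.12 hundred.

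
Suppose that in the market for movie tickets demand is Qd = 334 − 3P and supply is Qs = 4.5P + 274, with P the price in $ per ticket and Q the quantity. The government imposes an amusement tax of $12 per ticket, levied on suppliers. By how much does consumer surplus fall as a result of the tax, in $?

Consumer surplus falls by $2154.24.

Without the tax, 334 − 3P = 4.5P + 274 gives 7.5P = 60, so P* = $8 and Q* = 310.
With the tax collected from suppliers, supply shifts: Qs = 4.5(P − 12) + 274.
New equilibrium: buyers pay $15.2, suppliers receive $3.2, Q = 288.4. (Wedge: Pb − Ps = 12.)
ΔCS is the trapezoid between Q = 288.4 and Q = 310 of height $7.2: ½ · (310 + 288.4) · 7.2 = $2154.24.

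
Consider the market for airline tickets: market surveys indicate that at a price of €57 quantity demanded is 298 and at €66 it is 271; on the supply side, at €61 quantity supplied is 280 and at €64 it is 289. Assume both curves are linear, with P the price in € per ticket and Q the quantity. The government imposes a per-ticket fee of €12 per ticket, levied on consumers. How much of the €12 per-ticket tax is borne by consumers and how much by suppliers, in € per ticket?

Consumers bear €6 per ticket; suppliers bear €6 per ticket.

Demand slope: (271 − 298)/(66 − 57) = -3, so Qd = 469 − 3P.
Supply slope: (289 − 280)/(64 − 61) = 3, so Qs = 3P + 97.
Before the tax: set 469 − 3P = 3P + 97 → P* = €62, Q* = 283.
With the tax collected from consumers, demand (in seller-price terms) shifts: Qd = 469 − 3(P + 12).
Solving gives Q = 265 with consumers paying €68 and suppliers receiving €56 (the €12 wedge).
Burden on consumers: €6; on suppliers: €6. (They sum to €12.)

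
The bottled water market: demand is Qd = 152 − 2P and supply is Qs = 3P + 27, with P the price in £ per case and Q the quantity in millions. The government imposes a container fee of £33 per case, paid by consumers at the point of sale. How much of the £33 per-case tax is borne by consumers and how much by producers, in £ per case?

Consumers bear £19.8 per case; producers bear £13.2 per case.

Before the tax: set 152 − 2P = 3P + 27 → P* = £25, Q* = 102.
With the tax collected from consumers, demand (in seller-price terms) shifts: Qd = 152 − 2(P + 33).
New equilibrium: consumers pay £44.8, producers receive £11.8, Q = 62.4. (Wedge: Pb − Ps = 33.)
Burden on consumers: £19.8; on producers: £13.2. (They sum to £33.)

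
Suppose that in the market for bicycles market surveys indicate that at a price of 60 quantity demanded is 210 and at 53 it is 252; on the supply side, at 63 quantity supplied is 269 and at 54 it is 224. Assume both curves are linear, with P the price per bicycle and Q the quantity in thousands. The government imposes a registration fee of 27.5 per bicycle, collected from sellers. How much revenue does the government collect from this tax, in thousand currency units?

Tax revenue = 4372.5 thousand.

Demand slope: (252 − 210)/(53 − 60) = -6, so Qd = 570 − 6P.
Supply slope: (224 − 269)/(54 − 63) = 5, so Qs = 5P − 46.
Before the tax: set 570 − 6P = 5P − 46 → P* = 56, Q* = 234.
With the tax collected from sellers, supply shifts: Qs = 5(P − 27.5) − 46.
Solving gives Q = 159 with buyers paying 68.5 and sellers receiving 41 (the 27.5 wedge).
Revenue = t · Q = 27.5 · 159 = 4372.5.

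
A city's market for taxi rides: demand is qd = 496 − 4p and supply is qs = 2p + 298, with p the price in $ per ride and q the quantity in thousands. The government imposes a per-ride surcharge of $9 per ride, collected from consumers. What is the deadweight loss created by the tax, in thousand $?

Before the tax: set 496 − 4p = 2p + 298 → p* = $33, q* = 364.
With the tax collected from consumers, demand (in seller-price terms) shifts: qd = 496 − 4(p + 9).
New equilibrium: consumers pay $36, sellers receive $27, q = 352. (Wedge: pb − ps = 9.)
Quantity falls by |ΔQ| = |364 − 352| = 12.
DWL = ½ · t · |ΔQ| = ½ · 9 · 12 = $54.

Deadweight loss = $54 thousand.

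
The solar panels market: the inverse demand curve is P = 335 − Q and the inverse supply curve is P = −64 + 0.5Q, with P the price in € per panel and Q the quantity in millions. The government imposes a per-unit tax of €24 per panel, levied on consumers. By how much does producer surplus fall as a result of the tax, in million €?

Inverting to Q(P) form: Qd = 335 − P; Qs = 2P + 128.
Without the tax, 335 − P = 2P + 128 gives 3P = 207, so P* = €69 and Q* = 266.
With the tax collected from consumers, demand (in seller-price terms) shifts: Qd = 335 − (P + 24).
New equilibrium: consumers pay €85, suppliers receive €61, Q = 250. (Wedge: Pb − Ps = 24.)
ΔPS is the trapezoid between Q = 250 and Q = 266 of height €8: ½ · (266 + 250) · 8 = €2064.

Producer surplus falls by €2064 million.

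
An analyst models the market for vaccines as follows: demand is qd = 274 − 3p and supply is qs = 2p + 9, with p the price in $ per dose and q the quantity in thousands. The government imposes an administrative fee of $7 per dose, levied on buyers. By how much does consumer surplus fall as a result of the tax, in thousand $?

Before the tax: set 274 − 3p = 2p + 9 → p* = $53, q* = 115.
With the tax collected from buyers, demand (in seller-price terms) shifts: qd = 274 − 3(p + 7).
Solving gives q = 106.6 with buyers paying $55.8 and suppliers receiving $48.8 (the $7 wedge).
ΔCS is the trapezoid between Q = 106.6 and Q = 115 of height $2.8: ½ · (115 + 106.6) · 2.8 = $310.24.

Consumer surplus falls by $310.24 thousand.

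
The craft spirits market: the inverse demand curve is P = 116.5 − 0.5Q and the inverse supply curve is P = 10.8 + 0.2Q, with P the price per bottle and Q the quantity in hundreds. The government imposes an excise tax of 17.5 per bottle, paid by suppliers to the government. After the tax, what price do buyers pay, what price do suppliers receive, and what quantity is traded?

Buyers pay 53.5; suppliers receive 36; quantity = 126.

Inverting to Q(P) form: Qd = 233 − 2P; Qs = 5P − 54.
Without the tax, 233 − 2P = 5P − 54 gives 7P = 287, so P* = 41 and Q* = 151.
With the tax collected from suppliers, supply shifts: Qs = 5(P − 17.5) − 54.
Solving gives Q = 126 with buyers paying 53.5 and suppliers receiving 36 (the 17.5 wedge).
The less price-elastic side of the market bears the larger share of a per-unit tax.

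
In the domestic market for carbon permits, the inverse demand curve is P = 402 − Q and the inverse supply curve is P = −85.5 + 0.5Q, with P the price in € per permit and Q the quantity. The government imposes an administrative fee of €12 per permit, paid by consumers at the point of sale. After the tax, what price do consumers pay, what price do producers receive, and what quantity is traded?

Inverting to Q(P) form: Qd = 402 − P; Qs = 2P + 171.
Before the tax: set 402 − P = 2P + 171 → P* = €77, Q* = 325.
With the tax collected from consumers, demand (in seller-price terms) shifts: Qd = 402 − (P + 12).
New equilibrium: consumers pay €85, producers receive €73, Q = 317. (Wedge: Pb − Ps = 12.)
The less price-elastic side of the market bears the larger share of a per-unit tax.

Consumers pay €85; producers receive €73; quantity = 317.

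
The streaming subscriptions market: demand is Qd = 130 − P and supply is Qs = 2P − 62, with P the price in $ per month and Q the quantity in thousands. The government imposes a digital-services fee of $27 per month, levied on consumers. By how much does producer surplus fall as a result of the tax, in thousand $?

Before the tax: set 130 − P = 2P − 62 → P* = $64, Q* = 66.
With the tax collected from consumers, demand (in seller-price terms) shifts: Qd = 130 − (P + 27).
New equilibrium: consumers pay $82, suppliers receive $55, Q = 48. (Wedge: Pb − Ps = 27.)
ΔPS is the trapezoid between Q = 48 and Q = 66 of height $9: ½ · (66 + 48) · 9 = $513.

Producer surplus falls by $513 thousand.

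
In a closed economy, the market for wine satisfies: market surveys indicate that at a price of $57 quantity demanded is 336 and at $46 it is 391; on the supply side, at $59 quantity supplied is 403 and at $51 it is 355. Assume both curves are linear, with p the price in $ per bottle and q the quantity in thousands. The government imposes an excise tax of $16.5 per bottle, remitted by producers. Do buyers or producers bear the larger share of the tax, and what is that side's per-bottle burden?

Buyers bear the larger share: $9 per bottle.

Demand slope: (391 − 336)/(46 − 57) = -5, so qd = 621 − 5p.
Supply slope: (355 − 403)/(51 − 59) = 6, so qs = 6p + 49.
Before the tax: set 621 − 5p = 6p + 49 → p* = $52, q* = 361.
With the tax collected from producers, supply shifts: qs = 6(p − 16.5) + 49.
New equilibrium: buyers pay $61, producers receive $44.5, q = 316. (Wedge: pb − ps = 16.5.)
Per-bottle burden: buyers $9, producers $7.5.
Buyers take the larger share because demand is less price-elastic here (demand slope 5 vs supply slope 6).
The less price-elastic side of the market bears the larger share of a per-unit tax.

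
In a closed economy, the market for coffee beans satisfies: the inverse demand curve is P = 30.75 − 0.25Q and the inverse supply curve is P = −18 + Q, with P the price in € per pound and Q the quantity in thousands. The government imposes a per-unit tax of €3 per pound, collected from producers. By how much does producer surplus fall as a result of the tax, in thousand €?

Rewrite in direct form: Qd = 123 − 4P and Qs = P + 18.
Before the tax: set 123 − 4P = P + 18 → P* = €21, Q* = 39.
With the tax collected from producers, supply shifts: Qs = (P − 3) + 18.
New equilibrium: buyers pay €21.6, producers receive €18.6, Q = 36.6. (Wedge: Pb − Ps = 3.)
ΔPS is the trapezoid between Q = 36.6 and Q = 39 of height €2.4: ½ · (39 + 36.6) · 2.4 = €90.72.

Producer surplus falls by €90.72 thousand.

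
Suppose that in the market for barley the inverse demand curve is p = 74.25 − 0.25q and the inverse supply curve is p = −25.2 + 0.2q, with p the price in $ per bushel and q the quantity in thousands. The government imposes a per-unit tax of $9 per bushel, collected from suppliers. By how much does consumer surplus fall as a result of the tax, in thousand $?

Rewrite in direct form: qd = 297 − 4p and qs = 5p + 126.
Without the tax, 297 − 4p = 5p + 126 gives 9p = 171, so p* = $19 and q* = 221.
With the tax collected from suppliers, supply shifts: qs = 5(p − 9) + 126.
Solving gives q = 201 with buyers paying $24 and suppliers receiving $15 (the $9 wedge).
ΔCS is the trapezoid between Q = 201 and Q = 221 of height $5: ½ · (221 + 201) · 5 = $1055.

Consumer surplus falls by $1055 thousand.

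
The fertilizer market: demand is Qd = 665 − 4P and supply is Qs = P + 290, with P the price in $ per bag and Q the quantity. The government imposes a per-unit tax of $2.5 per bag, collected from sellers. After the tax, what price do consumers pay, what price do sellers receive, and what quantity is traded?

Before the tax: set 665 − 4P = P + 290 → P* = $75, Q* = 365.
With the tax collected from sellers, supply shifts: Qs = (P − 2.5) + 290.
New equilibrium: consumers pay $75.5, sellers receive $73, Q = 363. (Wedge: Pb − Ps = 2.5.)

Consumers pay $75.5; sellers receive $73; quantity = 363.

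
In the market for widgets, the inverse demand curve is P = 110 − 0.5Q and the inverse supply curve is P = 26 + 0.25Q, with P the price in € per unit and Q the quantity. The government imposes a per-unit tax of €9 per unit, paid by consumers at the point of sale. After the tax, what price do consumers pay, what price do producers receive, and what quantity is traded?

Consumers pay €60; producers receive €51; quantity = 100.

Rewrite in direct form: Qd = 220 − 2P and Qs = 4P − 104.
Before the tax: set 220 − 2P = 4P − 104 → P* = €54, Q* = 112.
With the tax collected from consumers, demand (in seller-price terms) shifts: Qd = 220 − 2(P + 9).
New equilibrium: consumers pay €60, producers receive €51, Q = 100. (Wedge: Pb − Ps = 9.)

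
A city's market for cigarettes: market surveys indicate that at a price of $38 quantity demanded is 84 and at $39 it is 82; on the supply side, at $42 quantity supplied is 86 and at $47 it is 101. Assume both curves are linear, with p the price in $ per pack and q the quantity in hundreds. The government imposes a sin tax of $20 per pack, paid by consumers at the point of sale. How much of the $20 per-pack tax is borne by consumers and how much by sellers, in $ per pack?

Consumers bear $12 per pack; sellers bear $8 per pack.

Demand slope: (82 − 84)/(39 − 38) = -2, so qd = 160 − 2p.
Supply slope: (101 − 86)/(47 − 42) = 3, so qs = 3p − 40.
Before the tax: set 160 − 2p = 3p − 40 → p* = $40, q* = 80.
With the tax collected from consumers, demand (in seller-price terms) shifts: qd = 160 − 2(p + 20).
Solving gives q = 56 with consumers paying $52 and sellers receiving $32 (the $20 wedge).
Burden on consumers: $12; on sellers: $8. (They sum to $20.)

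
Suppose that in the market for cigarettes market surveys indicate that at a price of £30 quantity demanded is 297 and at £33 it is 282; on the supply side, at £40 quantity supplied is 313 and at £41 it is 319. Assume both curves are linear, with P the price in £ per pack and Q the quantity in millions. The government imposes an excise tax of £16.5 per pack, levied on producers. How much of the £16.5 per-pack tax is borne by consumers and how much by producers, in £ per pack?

Demand slope: (282 − 297)/(33 − 30) = -5, so Qd = 447 − 5P.
Supply slope: (319 − 313)/(41 − 40) = 6, so Qs = 6P + 73.
Without the tax, 447 − 5P = 6P + 73 gives 11P = 374, so P* = £34 and Q* = 277.
With the tax collected from producers, supply shifts: Qs = 6(P − 16.5) + 73.
New equilibrium: consumers pay £43, producers receive £26.5, Q = 232. (Wedge: Pb − Ps = 16.5.)
Burden on consumers: £9; on producers: £7.5. (They sum to £16.5.)

Consumers bear £9 per pack; producers bear £7.5 per pack.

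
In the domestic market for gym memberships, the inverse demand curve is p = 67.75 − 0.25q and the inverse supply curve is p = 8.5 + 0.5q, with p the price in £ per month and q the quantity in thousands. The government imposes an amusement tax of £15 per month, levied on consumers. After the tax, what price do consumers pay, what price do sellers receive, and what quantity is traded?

Consumers pay £53; sellers receive £38; quantity = 59.

Inverting to q(p) form: qd = 271 − 4p; qs = 2p − 17.
Before the tax: set 271 − 4p = 2p − 17 → p* = £48, q* = 79.
With the tax collected from consumers, demand (in seller-price terms) shifts: qd = 271 − 4(p + 15).
Solving gives q = 59 with consumers paying £53 and sellers receiving £38 (the £15 wedge).
The less price-elastic side of the market bears the larger share of a per-unit tax.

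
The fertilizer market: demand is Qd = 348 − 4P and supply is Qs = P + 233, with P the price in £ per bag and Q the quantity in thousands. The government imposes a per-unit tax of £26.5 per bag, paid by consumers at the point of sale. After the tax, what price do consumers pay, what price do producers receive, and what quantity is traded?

Without the tax, 348 − 4P = P + 233 gives 5P = 115, so P* = £23 and Q* = 256.
With the tax collected from consumers, demand (in seller-price terms) shifts: Qd = 348 − 4(P + 26.5).
New equilibrium: consumers pay £28.3, producers receive £1.8, Q = 234.8. (Wedge: Pb − Ps = 26.5.)
The less price-elastic side of the market bears the larger share of a per-unit tax.

Consumers pay £28.3; producers receive £1.8; quantity = 234.8.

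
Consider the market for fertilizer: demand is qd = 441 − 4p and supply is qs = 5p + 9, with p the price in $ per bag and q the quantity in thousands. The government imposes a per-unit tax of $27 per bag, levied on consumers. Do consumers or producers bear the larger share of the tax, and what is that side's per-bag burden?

Before the tax: set 441 − 4p = 5p + 9 → p* = $48, q* = 249.
With the tax collected from consumers, demand (in seller-price terms) shifts: qd = 441 − 4(p + 27).
New equilibrium: consumers pay $63, producers receive $36, q = 189. (Wedge: pb − ps = 27.)
Per-bag burden: consumers $15, producers $12.
Consumers take the larger share because demand is less price-elastic here (demand slope 4 vs supply slope 5).
The less price-elastic side of the market bears the larger share of a per-unit tax.

Consumers bear the larger share: $15 per bag.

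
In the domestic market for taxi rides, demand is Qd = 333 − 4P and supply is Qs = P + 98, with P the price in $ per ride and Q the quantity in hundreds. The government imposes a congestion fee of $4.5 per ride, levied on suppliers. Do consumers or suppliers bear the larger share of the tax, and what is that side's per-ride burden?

Before the tax: set 333 − 4P = P + 98 → P* = $47, Q* = 145.
With the tax collected from suppliers, supply shifts: Qs = (P − 4.5) + 98.
New equilibrium: consumers pay $47.9, suppliers receive $43.4, Q = 141.4. (Wedge: Pb − Ps = 4.5.)
Per-ride burden: consumers $0.9, suppliers $3.6.
Suppliers take the larger share because supply is less price-elastic here (demand slope 4 vs supply slope 1).
The less price-elastic side of the market bears the larger share of a per-unit tax.

Suppliers bear the larger share: $3.6 per ride.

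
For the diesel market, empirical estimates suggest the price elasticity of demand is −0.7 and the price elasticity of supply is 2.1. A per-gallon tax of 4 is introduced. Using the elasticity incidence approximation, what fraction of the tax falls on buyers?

Incidence ratio: buyers' share ≈ εs / (εs + |εd|) = 2.1 / (2.1 + 0.7) = 0.75.
Supply is the more elastic side, so buyers bear the larger share.

Buyers' share ≈ 0.75.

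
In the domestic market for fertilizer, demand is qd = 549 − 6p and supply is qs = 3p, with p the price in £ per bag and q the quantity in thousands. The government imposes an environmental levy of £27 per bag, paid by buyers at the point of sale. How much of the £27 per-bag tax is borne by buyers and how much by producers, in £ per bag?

Buyers bear £9 per bag; producers bear £18 per bag.

Without the tax, 549 − 6p = 3p gives 9p = 549, so p* = £61 and q* = 183.
With the tax collected from buyers, demand (in seller-price terms) shifts: qd = 549 − 6(p + 27).
Solving gives q = 129 with buyers paying £70 and producers receiving £43 (the £27 wedge).
Burden on buyers: £9; on producers: £18. (They sum to £27.)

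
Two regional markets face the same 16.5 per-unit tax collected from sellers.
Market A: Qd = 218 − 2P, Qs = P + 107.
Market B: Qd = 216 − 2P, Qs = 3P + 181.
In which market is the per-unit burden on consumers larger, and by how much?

Market A: pre-tax P* = 37, Q* = 144; post-tax Q = 133; per-unit burden on consumers = 5.5.
Market B: pre-tax P* = 7, Q* = 202; post-tax Q = 182.2; per-unit burden on consumers = 9.9.
Difference: 5.5 vs 9.9 → market B is larger by 4.4.

Market B, by 4.4.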